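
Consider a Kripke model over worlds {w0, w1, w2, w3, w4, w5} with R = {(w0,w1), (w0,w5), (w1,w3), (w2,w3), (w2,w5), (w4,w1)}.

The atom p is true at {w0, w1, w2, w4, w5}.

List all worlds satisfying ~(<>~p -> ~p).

w0: <>~p -> ~p is T. ✗
w1: <>~p -> ~p is F. ✓
w2: <>~p -> ~p is F. ✓
w3: <>~p -> ~p is T. ✗
w4: <>~p -> ~p is T. ✗
w5: <>~p -> ~p is T. ✗

{w1, w2}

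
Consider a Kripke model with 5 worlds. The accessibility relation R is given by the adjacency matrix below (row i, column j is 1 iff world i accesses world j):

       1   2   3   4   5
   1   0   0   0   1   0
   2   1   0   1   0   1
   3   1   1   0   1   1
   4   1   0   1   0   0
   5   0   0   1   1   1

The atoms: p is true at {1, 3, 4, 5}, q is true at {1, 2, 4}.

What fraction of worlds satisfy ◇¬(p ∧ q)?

4/5

1: successors {4}; ¬(p ∧ q) there: 4:F. ✗
2: successors {1, 3, 5}; ¬(p ∧ q) there: 1:F, 3:T, 5:T. ✓
3: successors {1, 2, 4, 5}; ¬(p ∧ q) there: 1:F, 2:T, 4:F, 5:T. ✓
4: successors {1, 3}; ¬(p ∧ q) there: 1:F, 3:T. ✓
5: successors {3, 4, 5}; ¬(p ∧ q) there: 3:T, 4:F, 5:T. ✓
That's 4 of 5 worlds, so 4/5.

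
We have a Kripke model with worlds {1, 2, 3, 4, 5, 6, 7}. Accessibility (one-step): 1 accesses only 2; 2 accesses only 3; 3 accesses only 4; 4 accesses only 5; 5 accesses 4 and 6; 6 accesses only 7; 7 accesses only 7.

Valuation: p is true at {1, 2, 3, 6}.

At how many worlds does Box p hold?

1: successors {2}; p there: 2:T. ✓
2: successors {3}; p there: 3:T. ✓
3: successors {4}; p there: 4:F. ✗
4: successors {5}; p there: 5:F. ✗
5: successors {4, 6}; p there: 4:F, 6:T. ✗
6: successors {7}; p there: 7:F. ✗
7: successors {7}; p there: 7:F. ✗
Satisfying worlds: {1, 2}.

2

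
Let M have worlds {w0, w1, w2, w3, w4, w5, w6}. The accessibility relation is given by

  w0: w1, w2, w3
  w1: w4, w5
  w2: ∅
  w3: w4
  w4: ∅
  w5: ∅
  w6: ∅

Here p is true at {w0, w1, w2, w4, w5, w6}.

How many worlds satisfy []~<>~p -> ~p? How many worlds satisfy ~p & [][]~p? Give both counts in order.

1 and 1

For []~<>~p -> ~p:
w0: []~<>~p is T, ~p is F. ✗
w1: []~<>~p is T, ~p is F. ✗
w2: []~<>~p is T, ~p is F. ✗
w3: []~<>~p is T, ~p is T. ✓
w4: []~<>~p is T, ~p is F. ✗
w5: []~<>~p is T, ~p is F. ✗
w6: []~<>~p is T, ~p is F. ✗
— 1 world.
For ~p & [][]~p:
w0: ~p is F, [][]~p is F. ✗
w1: ~p is F, [][]~p is T. ✗
w2: ~p is F, [][]~p is T. ✗
w3: ~p is T, [][]~p is T. ✓
w4: ~p is F, [][]~p is T. ✗
w5: ~p is F, [][]~p is T. ✗
w6: ~p is F, [][]~p is T. ✗
— 1 world.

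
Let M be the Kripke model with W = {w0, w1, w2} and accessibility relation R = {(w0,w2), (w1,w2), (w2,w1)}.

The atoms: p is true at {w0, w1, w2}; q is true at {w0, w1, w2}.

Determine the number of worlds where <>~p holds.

w0: successors {w2}; ~p there: w2:F. ✗
w1: successors {w2}; ~p there: w2:F. ✗
w2: successors {w1}; ~p there: w1:F. ✗
Satisfying worlds: ∅.

0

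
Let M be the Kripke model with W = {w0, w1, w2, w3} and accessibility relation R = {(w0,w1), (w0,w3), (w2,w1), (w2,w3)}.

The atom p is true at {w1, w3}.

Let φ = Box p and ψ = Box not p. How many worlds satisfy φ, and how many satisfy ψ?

4 and 2

For Box p:
w0: successors {w1, w3}; p there: w1:T, w3:T. ✓
w1: no successors, so Box p holds vacuously. ✓
w2: successors {w1, w3}; p there: w1:T, w3:T. ✓
w3: no successors, so Box p holds vacuously. ✓
— 4 worlds.
For Box not p:
w0: successors {w1, w3}; not p there: w1:F, w3:F. ✗
w1: no successors, so Box not p holds vacuously. ✓
w2: successors {w1, w3}; not p there: w1:F, w3:F. ✗
w3: no successors, so Box not p holds vacuously. ✓
— 2 worlds.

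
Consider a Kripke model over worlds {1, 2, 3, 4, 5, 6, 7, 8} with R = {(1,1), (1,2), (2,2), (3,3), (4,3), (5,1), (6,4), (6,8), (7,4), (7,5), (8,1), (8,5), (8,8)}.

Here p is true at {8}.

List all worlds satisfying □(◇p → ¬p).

{1, 2, 3, 4, 5, 7}

1: successors {1, 2}; ◇p → ¬p there: 1:T, 2:T. ✓
2: successors {2}; ◇p → ¬p there: 2:T. ✓
3: successors {3}; ◇p → ¬p there: 3:T. ✓
4: successors {3}; ◇p → ¬p there: 3:T. ✓
5: successors {1}; ◇p → ¬p there: 1:T. ✓
6: successors {4, 8}; ◇p → ¬p there: 4:T, 8:F. ✗
7: successors {4, 5}; ◇p → ¬p there: 4:T, 5:T. ✓
8: successors {1, 5, 8}; ◇p → ¬p there: 1:T, 5:T, 8:F. ✗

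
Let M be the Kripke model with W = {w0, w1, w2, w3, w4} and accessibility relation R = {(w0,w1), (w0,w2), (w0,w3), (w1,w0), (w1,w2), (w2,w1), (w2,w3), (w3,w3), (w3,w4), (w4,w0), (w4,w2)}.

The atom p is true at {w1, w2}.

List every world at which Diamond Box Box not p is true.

w0: successors {w1, w2, w3}; Box Box not p there: w1:F, w2:F, w3:F. ✗
w1: successors {w0, w2}; Box Box not p there: w0:F, w2:F. ✗
w2: successors {w1, w3}; Box Box not p there: w1:F, w3:F. ✗
w3: successors {w3, w4}; Box Box not p there: w3:F, w4:F. ✗
w4: successors {w0, w2}; Box Box not p there: w0:F, w2:F. ✗

∅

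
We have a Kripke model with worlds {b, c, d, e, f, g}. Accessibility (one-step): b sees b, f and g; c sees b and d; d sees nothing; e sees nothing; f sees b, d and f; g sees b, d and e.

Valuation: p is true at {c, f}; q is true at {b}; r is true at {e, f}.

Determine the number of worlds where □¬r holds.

3

b: successors {b, f, g}; ¬r there: b:T, f:F, g:T. ✗
c: successors {b, d}; ¬r there: b:T, d:T. ✓
d: no successors, so □¬r holds vacuously. ✓
e: no successors, so □¬r holds vacuously. ✓
f: successors {b, d, f}; ¬r there: b:T, d:T, f:F. ✗
g: successors {b, d, e}; ¬r there: b:T, d:T, e:F. ✗
Satisfying worlds: {c, d, e}.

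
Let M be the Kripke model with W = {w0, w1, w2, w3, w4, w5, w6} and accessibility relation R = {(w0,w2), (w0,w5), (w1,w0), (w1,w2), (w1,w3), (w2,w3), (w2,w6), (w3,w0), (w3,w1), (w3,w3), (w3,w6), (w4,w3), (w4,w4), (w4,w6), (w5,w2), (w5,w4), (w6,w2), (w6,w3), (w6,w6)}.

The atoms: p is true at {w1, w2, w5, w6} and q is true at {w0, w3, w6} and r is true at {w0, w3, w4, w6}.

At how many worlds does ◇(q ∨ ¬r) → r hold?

4

w0: ◇(q ∨ ¬r) is T, r is T. ✓
w1: ◇(q ∨ ¬r) is T, r is F. ✗
w2: ◇(q ∨ ¬r) is T, r is F. ✗
w3: ◇(q ∨ ¬r) is T, r is T. ✓
w4: ◇(q ∨ ¬r) is T, r is T. ✓
w5: ◇(q ∨ ¬r) is T, r is F. ✗
w6: ◇(q ∨ ¬r) is T, r is T. ✓
Satisfying worlds: {w0, w3, w4, w6}.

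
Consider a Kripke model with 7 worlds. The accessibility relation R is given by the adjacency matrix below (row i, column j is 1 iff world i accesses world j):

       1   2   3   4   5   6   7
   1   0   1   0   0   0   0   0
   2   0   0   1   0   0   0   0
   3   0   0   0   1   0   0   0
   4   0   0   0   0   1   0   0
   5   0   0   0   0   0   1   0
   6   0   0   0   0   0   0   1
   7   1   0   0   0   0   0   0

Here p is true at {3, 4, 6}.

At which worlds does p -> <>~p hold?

1: p is F, <>~p is T. ✓
2: p is F, <>~p is F. ✓
3: p is T, <>~p is F. ✗
4: p is T, <>~p is T. ✓
5: p is F, <>~p is F. ✓
6: p is T, <>~p is T. ✓
7: p is F, <>~p is T. ✓

{1, 2, 4, 5, 6, 7}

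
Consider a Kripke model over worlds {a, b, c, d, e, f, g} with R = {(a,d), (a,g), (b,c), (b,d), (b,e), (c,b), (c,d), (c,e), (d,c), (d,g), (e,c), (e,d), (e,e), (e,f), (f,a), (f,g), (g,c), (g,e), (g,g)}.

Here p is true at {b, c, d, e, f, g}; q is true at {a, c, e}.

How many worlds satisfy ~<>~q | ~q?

4

a: ~<>~q is F, ~q is F. ✗
b: ~<>~q is F, ~q is T. ✓
c: ~<>~q is F, ~q is F. ✗
d: ~<>~q is F, ~q is T. ✓
e: ~<>~q is F, ~q is F. ✗
f: ~<>~q is F, ~q is T. ✓
g: ~<>~q is F, ~q is T. ✓
Satisfying worlds: {b, d, f, g}.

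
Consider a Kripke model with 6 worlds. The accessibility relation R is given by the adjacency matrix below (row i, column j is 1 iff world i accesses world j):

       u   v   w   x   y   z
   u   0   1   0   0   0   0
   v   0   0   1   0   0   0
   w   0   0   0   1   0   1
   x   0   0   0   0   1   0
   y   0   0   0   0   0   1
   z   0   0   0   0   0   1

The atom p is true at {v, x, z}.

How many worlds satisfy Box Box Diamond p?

5

u: successors {v}; Box Diamond p there: v:T. ✓
v: successors {w}; Box Diamond p there: w:F. ✗
w: successors {x, z}; Box Diamond p there: x:T, z:T. ✓
x: successors {y}; Box Diamond p there: y:T. ✓
y: successors {z}; Box Diamond p there: z:T. ✓
z: successors {z}; Box Diamond p there: z:T. ✓
Satisfying worlds: {u, w, x, y, z}.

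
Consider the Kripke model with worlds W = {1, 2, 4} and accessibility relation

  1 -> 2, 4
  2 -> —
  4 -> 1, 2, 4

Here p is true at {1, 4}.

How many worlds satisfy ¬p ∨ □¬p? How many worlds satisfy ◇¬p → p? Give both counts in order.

For ¬p ∨ □¬p:
1: ¬p is F, □¬p is F. ✗
2: ¬p is T, □¬p is T. ✓
4: ¬p is F, □¬p is F. ✗
— 1 world.
For ◇¬p → p:
1: ◇¬p is T, p is T. ✓
2: ◇¬p is F, p is F. ✓
4: ◇¬p is T, p is T. ✓
— 3 worlds.

1 and 3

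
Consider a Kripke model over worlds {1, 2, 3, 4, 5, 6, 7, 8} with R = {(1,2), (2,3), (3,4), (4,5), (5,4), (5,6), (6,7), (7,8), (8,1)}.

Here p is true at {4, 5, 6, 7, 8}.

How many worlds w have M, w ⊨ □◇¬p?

1: successors {2}; ◇¬p there: 2:T. ✓
2: successors {3}; ◇¬p there: 3:F. ✗
3: successors {4}; ◇¬p there: 4:F. ✗
4: successors {5}; ◇¬p there: 5:F. ✗
5: successors {4, 6}; ◇¬p there: 4:F, 6:F. ✗
6: successors {7}; ◇¬p there: 7:F. ✗
7: successors {8}; ◇¬p there: 8:T. ✓
8: successors {1}; ◇¬p there: 1:T. ✓
Satisfying worlds: {1, 7, 8}.

3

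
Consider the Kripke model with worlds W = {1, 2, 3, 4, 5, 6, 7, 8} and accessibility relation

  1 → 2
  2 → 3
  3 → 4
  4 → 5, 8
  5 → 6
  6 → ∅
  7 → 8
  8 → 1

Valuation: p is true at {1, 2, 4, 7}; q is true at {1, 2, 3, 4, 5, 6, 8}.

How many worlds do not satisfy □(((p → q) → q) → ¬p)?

1: successors {2}; ((p → q) → q) → ¬p there: 2:F. ✗
2: successors {3}; ((p → q) → q) → ¬p there: 3:T. ✓
3: successors {4}; ((p → q) → q) → ¬p there: 4:F. ✗
4: successors {5, 8}; ((p → q) → q) → ¬p there: 5:T, 8:T. ✓
5: successors {6}; ((p → q) → q) → ¬p there: 6:T. ✓
6: no successors, so □(((p → q) → q) → ¬p) holds vacuously. ✓
7: successors {8}; ((p → q) → q) → ¬p there: 8:T. ✓
8: successors {1}; ((p → q) → q) → ¬p there: 1:F. ✗
Satisfying worlds: {2, 4, 5, 6, 7}.
So □(((p → q) → q) → ¬p) fails at the other 3 worlds.

3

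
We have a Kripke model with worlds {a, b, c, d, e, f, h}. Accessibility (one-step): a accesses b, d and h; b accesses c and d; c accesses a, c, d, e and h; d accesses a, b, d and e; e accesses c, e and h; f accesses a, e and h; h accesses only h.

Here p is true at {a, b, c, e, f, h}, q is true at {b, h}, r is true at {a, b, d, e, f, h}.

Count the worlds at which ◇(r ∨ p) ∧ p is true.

6

a: ◇(r ∨ p) is T, p is T. ✓
b: ◇(r ∨ p) is T, p is T. ✓
c: ◇(r ∨ p) is T, p is T. ✓
d: ◇(r ∨ p) is T, p is F. ✗
e: ◇(r ∨ p) is T, p is T. ✓
f: ◇(r ∨ p) is T, p is T. ✓
h: ◇(r ∨ p) is T, p is T. ✓
Satisfying worlds: {a, b, c, e, f, h}.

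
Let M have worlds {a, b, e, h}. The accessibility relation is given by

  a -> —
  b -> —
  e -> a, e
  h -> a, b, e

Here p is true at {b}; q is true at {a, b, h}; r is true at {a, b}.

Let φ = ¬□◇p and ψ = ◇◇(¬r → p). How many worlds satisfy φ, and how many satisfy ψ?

2 and 2

For ¬□◇p:
a: □◇p is T. ✗
b: □◇p is T. ✗
e: □◇p is F. ✓
h: □◇p is F. ✓
— 2 worlds.
For ◇◇(¬r → p):
a: no successors, so ◇◇(¬r → p) fails. ✗
b: no successors, so ◇◇(¬r → p) fails. ✗
e: successors {a, e}; ◇(¬r → p) there: a:F, e:T. ✓
h: successors {a, b, e}; ◇(¬r → p) there: a:F, b:F, e:T. ✓
— 2 worlds.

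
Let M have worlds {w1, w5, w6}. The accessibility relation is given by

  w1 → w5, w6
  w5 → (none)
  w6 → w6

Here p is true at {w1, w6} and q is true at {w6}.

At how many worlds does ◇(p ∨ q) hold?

w1: successors {w5, w6}; p ∨ q there: w5:F, w6:T. ✓
w5: no successors, so ◇(p ∨ q) fails. ✗
w6: successors {w6}; p ∨ q there: w6:T. ✓
Satisfying worlds: {w1, w6}.

2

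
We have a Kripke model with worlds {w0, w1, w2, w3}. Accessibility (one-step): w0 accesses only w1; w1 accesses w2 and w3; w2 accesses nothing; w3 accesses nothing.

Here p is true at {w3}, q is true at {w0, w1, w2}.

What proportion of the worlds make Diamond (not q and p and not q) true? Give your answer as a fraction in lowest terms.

1/4

w0: successors {w1}; not q and p and not q there: w1:F. ✗
w1: successors {w2, w3}; not q and p and not q there: w2:F, w3:T. ✓
w2: no successors, so Diamond (not q and p and not q) fails. ✗
w3: no successors, so Diamond (not q and p and not q) fails. ✗
That's 1 of 4 worlds, so 1/4.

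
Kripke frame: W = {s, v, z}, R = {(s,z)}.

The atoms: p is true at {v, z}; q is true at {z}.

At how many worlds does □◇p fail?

1

s: successors {z}; ◇p there: z:F. ✗
v: no successors, so □◇p holds vacuously. ✓
z: no successors, so □◇p holds vacuously. ✓
Satisfying worlds: {v, z}.
So □◇p fails at the other 1 world.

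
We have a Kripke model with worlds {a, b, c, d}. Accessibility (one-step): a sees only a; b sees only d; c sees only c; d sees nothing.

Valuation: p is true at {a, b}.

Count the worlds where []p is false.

2

a: successors {a}; p there: a:T. ✓
b: successors {d}; p there: d:F. ✗
c: successors {c}; p there: c:F. ✗
d: no successors, so []p holds vacuously. ✓
Satisfying worlds: {a, d}.
So []p fails at the other 2 worlds.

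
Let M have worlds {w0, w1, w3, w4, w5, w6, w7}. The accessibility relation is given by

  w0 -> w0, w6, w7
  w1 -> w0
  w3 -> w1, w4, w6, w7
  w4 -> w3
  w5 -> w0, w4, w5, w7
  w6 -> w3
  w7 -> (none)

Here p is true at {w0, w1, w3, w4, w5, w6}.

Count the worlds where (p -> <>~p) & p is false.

w0: p -> <>~p is T, p is T. ✓
w1: p -> <>~p is F, p is T. ✗
w3: p -> <>~p is T, p is T. ✓
w4: p -> <>~p is F, p is T. ✗
w5: p -> <>~p is T, p is T. ✓
w6: p -> <>~p is F, p is T. ✗
w7: p -> <>~p is T, p is F. ✗
Satisfying worlds: {w0, w3, w5}.
So (p -> <>~p) & p fails at the other 4 worlds.

4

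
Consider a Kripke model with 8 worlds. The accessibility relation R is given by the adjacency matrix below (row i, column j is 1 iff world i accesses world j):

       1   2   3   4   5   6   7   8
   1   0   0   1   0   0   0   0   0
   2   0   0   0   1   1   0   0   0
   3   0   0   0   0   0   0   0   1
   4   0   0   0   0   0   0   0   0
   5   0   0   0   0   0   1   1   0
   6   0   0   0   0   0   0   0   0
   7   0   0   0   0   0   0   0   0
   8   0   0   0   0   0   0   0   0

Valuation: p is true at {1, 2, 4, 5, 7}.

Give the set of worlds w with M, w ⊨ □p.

{2, 4, 6, 7, 8}

1: successors {3}; p there: 3:F. ✗
2: successors {4, 5}; p there: 4:T, 5:T. ✓
3: successors {8}; p there: 8:F. ✗
4: no successors, so □p holds vacuously. ✓
5: successors {6, 7}; p there: 6:F, 7:T. ✗
6: no successors, so □p holds vacuously. ✓
7: no successors, so □p holds vacuously. ✓
8: no successors, so □p holds vacuously. ✓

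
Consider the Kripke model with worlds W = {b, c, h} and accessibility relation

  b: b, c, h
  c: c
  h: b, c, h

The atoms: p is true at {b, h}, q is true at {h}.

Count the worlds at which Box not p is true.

1

b: successors {b, c, h}; not p there: b:F, c:T, h:F. ✗
c: successors {c}; not p there: c:T. ✓
h: successors {b, c, h}; not p there: b:F, c:T, h:F. ✗
Satisfying worlds: {c}.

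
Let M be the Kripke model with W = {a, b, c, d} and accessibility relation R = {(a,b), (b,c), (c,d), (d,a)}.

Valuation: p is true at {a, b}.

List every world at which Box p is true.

{a, d}

a: successors {b}; p there: b:T. ✓
b: successors {c}; p there: c:F. ✗
c: successors {d}; p there: d:F. ✗
d: successors {a}; p there: a:T. ✓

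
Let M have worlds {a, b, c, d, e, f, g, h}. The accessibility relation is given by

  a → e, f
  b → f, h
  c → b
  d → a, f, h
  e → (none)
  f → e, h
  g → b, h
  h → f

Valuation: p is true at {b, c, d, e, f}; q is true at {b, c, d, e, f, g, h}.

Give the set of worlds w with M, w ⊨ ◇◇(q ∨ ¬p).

a: successors {e, f}; ◇(q ∨ ¬p) there: e:F, f:T. ✓
b: successors {f, h}; ◇(q ∨ ¬p) there: f:T, h:T. ✓
c: successors {b}; ◇(q ∨ ¬p) there: b:T. ✓
d: successors {a, f, h}; ◇(q ∨ ¬p) there: a:T, f:T, h:T. ✓
e: no successors, so ◇◇(q ∨ ¬p) fails. ✗
f: successors {e, h}; ◇(q ∨ ¬p) there: e:F, h:T. ✓
g: successors {b, h}; ◇(q ∨ ¬p) there: b:T, h:T. ✓
h: successors {f}; ◇(q ∨ ¬p) there: f:T. ✓

{a, b, c, d, f, g, h}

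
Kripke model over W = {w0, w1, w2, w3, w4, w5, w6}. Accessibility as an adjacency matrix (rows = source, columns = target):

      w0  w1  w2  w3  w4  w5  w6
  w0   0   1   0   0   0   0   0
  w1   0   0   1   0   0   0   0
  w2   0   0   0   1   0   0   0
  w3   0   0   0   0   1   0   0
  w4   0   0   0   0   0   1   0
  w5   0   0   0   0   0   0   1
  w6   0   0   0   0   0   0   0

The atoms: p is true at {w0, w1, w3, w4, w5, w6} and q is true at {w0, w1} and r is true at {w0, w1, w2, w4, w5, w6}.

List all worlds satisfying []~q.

w0: successors {w1}; ~q there: w1:F. ✗
w1: successors {w2}; ~q there: w2:T. ✓
w2: successors {w3}; ~q there: w3:T. ✓
w3: successors {w4}; ~q there: w4:T. ✓
w4: successors {w5}; ~q there: w5:T. ✓
w5: successors {w6}; ~q there: w6:T. ✓
w6: no successors, so []~q holds vacuously. ✓

{w1, w2, w3, w4, w5, w6}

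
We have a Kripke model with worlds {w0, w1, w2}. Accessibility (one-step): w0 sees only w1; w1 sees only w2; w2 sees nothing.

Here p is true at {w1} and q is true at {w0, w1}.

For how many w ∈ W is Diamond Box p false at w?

w0: successors {w1}; Box p there: w1:F. ✗
w1: successors {w2}; Box p there: w2:T. ✓
w2: no successors, so Diamond Box p fails. ✗
Satisfying worlds: {w1}.
So Diamond Box p fails at the other 2 worlds.

2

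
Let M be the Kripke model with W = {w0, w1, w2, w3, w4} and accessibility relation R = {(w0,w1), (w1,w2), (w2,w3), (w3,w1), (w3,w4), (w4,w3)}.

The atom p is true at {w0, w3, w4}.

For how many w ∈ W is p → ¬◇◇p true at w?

w0: p is T, ¬◇◇p is T. ✓
w1: p is F, ¬◇◇p is F. ✓
w2: p is F, ¬◇◇p is F. ✓
w3: p is T, ¬◇◇p is F. ✗
w4: p is T, ¬◇◇p is F. ✗
Satisfying worlds: {w0, w1, w2}.

3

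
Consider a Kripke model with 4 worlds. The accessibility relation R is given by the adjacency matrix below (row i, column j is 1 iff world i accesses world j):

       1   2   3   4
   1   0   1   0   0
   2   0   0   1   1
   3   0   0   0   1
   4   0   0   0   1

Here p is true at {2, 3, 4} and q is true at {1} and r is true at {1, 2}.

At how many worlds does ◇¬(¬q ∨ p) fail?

4

1: successors {2}; ¬(¬q ∨ p) there: 2:F. ✗
2: successors {3, 4}; ¬(¬q ∨ p) there: 3:F, 4:F. ✗
3: successors {4}; ¬(¬q ∨ p) there: 4:F. ✗
4: successors {4}; ¬(¬q ∨ p) there: 4:F. ✗
Satisfying worlds: ∅.
So ◇¬(¬q ∨ p) fails at the other 4 worlds.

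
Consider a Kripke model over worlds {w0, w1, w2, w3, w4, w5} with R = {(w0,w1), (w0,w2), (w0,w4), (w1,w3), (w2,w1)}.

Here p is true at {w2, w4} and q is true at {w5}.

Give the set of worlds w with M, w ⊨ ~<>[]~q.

w0: <>[]~q is T. ✗
w1: <>[]~q is T. ✗
w2: <>[]~q is T. ✗
w3: <>[]~q is F. ✓
w4: <>[]~q is F. ✓
w5: <>[]~q is F. ✓

{w3, w4, w5}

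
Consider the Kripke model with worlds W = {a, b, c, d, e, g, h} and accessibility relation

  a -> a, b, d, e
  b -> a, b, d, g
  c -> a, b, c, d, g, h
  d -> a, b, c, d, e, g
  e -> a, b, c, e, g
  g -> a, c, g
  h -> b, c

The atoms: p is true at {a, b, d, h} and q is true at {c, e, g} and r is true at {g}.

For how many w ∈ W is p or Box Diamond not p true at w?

a: p is T, Box Diamond not p is T. ✓
b: p is T, Box Diamond not p is T. ✓
c: p is F, Box Diamond not p is T. ✓
d: p is T, Box Diamond not p is T. ✓
e: p is F, Box Diamond not p is T. ✓
g: p is F, Box Diamond not p is T. ✓
h: p is T, Box Diamond not p is T. ✓
Satisfying worlds: {a, b, c, d, e, g, h}.

7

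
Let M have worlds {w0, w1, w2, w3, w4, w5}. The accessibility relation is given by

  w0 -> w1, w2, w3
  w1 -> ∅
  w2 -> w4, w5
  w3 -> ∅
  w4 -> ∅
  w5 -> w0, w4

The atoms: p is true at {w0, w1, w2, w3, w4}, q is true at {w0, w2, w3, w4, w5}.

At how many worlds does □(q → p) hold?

w0: successors {w1, w2, w3}; q → p there: w1:T, w2:T, w3:T. ✓
w1: no successors, so □(q → p) holds vacuously. ✓
w2: successors {w4, w5}; q → p there: w4:T, w5:F. ✗
w3: no successors, so □(q → p) holds vacuously. ✓
w4: no successors, so □(q → p) holds vacuously. ✓
w5: successors {w0, w4}; q → p there: w0:T, w4:T. ✓
Satisfying worlds: {w0, w1, w3, w4, w5}.

5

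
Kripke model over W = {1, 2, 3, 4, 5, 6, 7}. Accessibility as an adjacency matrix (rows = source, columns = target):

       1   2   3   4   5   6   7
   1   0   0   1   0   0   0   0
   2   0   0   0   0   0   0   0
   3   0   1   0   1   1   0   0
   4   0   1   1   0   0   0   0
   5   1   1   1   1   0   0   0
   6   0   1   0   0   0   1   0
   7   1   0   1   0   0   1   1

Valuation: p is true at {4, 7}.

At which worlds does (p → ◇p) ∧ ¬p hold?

1: p → ◇p is T, ¬p is T. ✓
2: p → ◇p is T, ¬p is T. ✓
3: p → ◇p is T, ¬p is T. ✓
4: p → ◇p is F, ¬p is F. ✗
5: p → ◇p is T, ¬p is T. ✓
6: p → ◇p is T, ¬p is T. ✓
7: p → ◇p is T, ¬p is F. ✗

{1, 2, 3, 5, 6}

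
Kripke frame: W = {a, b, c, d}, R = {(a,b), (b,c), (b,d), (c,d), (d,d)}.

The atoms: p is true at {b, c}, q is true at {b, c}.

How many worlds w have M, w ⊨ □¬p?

a: successors {b}; ¬p there: b:F. ✗
b: successors {c, d}; ¬p there: c:F, d:T. ✗
c: successors {d}; ¬p there: d:T. ✓
d: successors {d}; ¬p there: d:T. ✓
Satisfying worlds: {c, d}.

2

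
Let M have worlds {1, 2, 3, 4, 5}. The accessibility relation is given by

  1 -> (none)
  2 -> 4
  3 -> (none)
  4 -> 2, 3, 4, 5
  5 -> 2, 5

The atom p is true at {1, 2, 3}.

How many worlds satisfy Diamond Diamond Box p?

2

1: no successors, so Diamond Diamond Box p fails. ✗
2: successors {4}; Diamond Box p there: 4:T. ✓
3: no successors, so Diamond Diamond Box p fails. ✗
4: successors {2, 3, 4, 5}; Diamond Box p there: 2:F, 3:F, 4:T, 5:F. ✓
5: successors {2, 5}; Diamond Box p there: 2:F, 5:F. ✗
Satisfying worlds: {2, 4}.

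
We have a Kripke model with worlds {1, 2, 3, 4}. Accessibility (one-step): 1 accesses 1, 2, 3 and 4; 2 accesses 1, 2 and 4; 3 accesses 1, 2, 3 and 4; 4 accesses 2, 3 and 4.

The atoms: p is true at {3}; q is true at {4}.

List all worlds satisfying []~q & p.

1: []~q is F, p is F. ✗
2: []~q is F, p is F. ✗
3: []~q is F, p is T. ✗
4: []~q is F, p is F. ✗

∅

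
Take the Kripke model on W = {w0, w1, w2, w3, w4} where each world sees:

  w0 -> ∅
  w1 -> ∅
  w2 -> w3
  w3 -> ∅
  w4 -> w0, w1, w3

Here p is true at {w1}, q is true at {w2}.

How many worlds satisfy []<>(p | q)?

w0: no successors, so []<>(p | q) holds vacuously. ✓
w1: no successors, so []<>(p | q) holds vacuously. ✓
w2: successors {w3}; <>(p | q) there: w3:F. ✗
w3: no successors, so []<>(p | q) holds vacuously. ✓
w4: successors {w0, w1, w3}; <>(p | q) there: w0:F, w1:F, w3:F. ✗
Satisfying worlds: {w0, w1, w3}.

3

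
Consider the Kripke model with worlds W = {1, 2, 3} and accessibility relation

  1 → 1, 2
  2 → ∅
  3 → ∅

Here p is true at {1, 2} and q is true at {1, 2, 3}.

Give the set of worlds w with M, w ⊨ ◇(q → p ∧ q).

1: successors {1, 2}; q → p ∧ q there: 1:T, 2:T. ✓
2: no successors, so ◇(q → p ∧ q) fails. ✗
3: no successors, so ◇(q → p ∧ q) fails. ✗

{1}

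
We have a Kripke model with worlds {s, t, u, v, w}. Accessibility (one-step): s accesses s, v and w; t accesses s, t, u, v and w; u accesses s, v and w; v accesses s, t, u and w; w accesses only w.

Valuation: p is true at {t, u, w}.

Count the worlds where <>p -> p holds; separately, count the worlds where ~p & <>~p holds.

3 and 2

For <>p -> p:
s: <>p is T, p is F. ✗
t: <>p is T, p is T. ✓
u: <>p is T, p is T. ✓
v: <>p is T, p is F. ✗
w: <>p is T, p is T. ✓
— 3 worlds.
For ~p & <>~p:
s: ~p is T, <>~p is T. ✓
t: ~p is F, <>~p is T. ✗
u: ~p is F, <>~p is T. ✗
v: ~p is T, <>~p is T. ✓
w: ~p is F, <>~p is F. ✗
— 2 worlds.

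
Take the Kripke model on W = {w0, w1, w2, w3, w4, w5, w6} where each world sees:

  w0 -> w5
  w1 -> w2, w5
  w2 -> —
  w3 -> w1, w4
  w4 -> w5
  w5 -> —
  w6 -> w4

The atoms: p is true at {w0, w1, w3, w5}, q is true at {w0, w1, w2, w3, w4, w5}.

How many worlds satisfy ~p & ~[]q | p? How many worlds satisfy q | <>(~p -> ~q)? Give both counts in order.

4 and 6

For ~p & ~[]q | p:
w0: ~p & ~[]q is F, p is T. ✓
w1: ~p & ~[]q is F, p is T. ✓
w2: ~p & ~[]q is F, p is F. ✗
w3: ~p & ~[]q is F, p is T. ✓
w4: ~p & ~[]q is F, p is F. ✗
w5: ~p & ~[]q is F, p is T. ✓
w6: ~p & ~[]q is F, p is F. ✗
— 4 worlds.
For q | <>(~p -> ~q):
w0: q is T, <>(~p -> ~q) is T. ✓
w1: q is T, <>(~p -> ~q) is T. ✓
w2: q is T, <>(~p -> ~q) is F. ✓
w3: q is T, <>(~p -> ~q) is T. ✓
w4: q is T, <>(~p -> ~q) is T. ✓
w5: q is T, <>(~p -> ~q) is F. ✓
w6: q is F, <>(~p -> ~q) is F. ✗
— 6 worlds.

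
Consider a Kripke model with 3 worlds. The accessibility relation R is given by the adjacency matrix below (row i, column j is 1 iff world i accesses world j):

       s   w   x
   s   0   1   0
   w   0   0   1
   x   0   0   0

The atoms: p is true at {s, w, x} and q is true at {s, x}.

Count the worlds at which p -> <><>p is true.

1

s: p is T, <><>p is T. ✓
w: p is T, <><>p is F. ✗
x: p is T, <><>p is F. ✗
Satisfying worlds: {s}.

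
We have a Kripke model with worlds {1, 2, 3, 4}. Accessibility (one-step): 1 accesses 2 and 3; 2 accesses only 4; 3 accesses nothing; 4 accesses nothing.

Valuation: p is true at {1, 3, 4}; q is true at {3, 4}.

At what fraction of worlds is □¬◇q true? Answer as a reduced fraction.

1: successors {2, 3}; ¬◇q there: 2:F, 3:T. ✗
2: successors {4}; ¬◇q there: 4:T. ✓
3: no successors, so □¬◇q holds vacuously. ✓
4: no successors, so □¬◇q holds vacuously. ✓
That's 3 of 4 worlds, so 3/4.

3/4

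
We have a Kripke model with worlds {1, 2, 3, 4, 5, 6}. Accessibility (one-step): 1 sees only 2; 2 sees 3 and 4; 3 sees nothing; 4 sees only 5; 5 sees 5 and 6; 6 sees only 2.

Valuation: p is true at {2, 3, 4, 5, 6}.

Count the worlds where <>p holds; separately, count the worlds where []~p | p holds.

5 and 5

For <>p:
1: successors {2}; p there: 2:T. ✓
2: successors {3, 4}; p there: 3:T, 4:T. ✓
3: no successors, so <>p fails. ✗
4: successors {5}; p there: 5:T. ✓
5: successors {5, 6}; p there: 5:T, 6:T. ✓
6: successors {2}; p there: 2:T. ✓
— 5 worlds.
For []~p | p:
1: []~p is F, p is F. ✗
2: []~p is F, p is T. ✓
3: []~p is T, p is T. ✓
4: []~p is F, p is T. ✓
5: []~p is F, p is T. ✓
6: []~p is F, p is T. ✓
— 5 worlds.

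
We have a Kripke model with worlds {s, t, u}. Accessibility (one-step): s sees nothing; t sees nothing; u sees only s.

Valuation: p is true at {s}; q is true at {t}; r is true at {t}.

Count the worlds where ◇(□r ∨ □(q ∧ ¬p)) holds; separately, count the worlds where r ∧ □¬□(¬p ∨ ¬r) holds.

1 and 1

For ◇(□r ∨ □(q ∧ ¬p)):
s: no successors, so ◇(□r ∨ □(q ∧ ¬p)) fails. ✗
t: no successors, so ◇(□r ∨ □(q ∧ ¬p)) fails. ✗
u: successors {s}; □r ∨ □(q ∧ ¬p) there: s:T. ✓
— 1 world.
For r ∧ □¬□(¬p ∨ ¬r):
s: r is F, □¬□(¬p ∨ ¬r) is T. ✗
t: r is T, □¬□(¬p ∨ ¬r) is T. ✓
u: r is F, □¬□(¬p ∨ ¬r) is F. ✗
— 1 world.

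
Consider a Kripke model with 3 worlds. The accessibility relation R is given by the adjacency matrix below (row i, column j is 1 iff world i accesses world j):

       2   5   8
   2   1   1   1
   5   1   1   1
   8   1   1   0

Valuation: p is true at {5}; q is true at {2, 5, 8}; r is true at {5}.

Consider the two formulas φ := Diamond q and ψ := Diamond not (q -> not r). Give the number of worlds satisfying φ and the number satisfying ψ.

For Diamond q:
2: successors {2, 5, 8}; q there: 2:T, 5:T, 8:T. ✓
5: successors {2, 5, 8}; q there: 2:T, 5:T, 8:T. ✓
8: successors {2, 5}; q there: 2:T, 5:T. ✓
— 3 worlds.
For Diamond not (q -> not r):
2: successors {2, 5, 8}; not (q -> not r) there: 2:F, 5:T, 8:F. ✓
5: successors {2, 5, 8}; not (q -> not r) there: 2:F, 5:T, 8:F. ✓
8: successors {2, 5}; not (q -> not r) there: 2:F, 5:T. ✓
— 3 worlds.

3 and 3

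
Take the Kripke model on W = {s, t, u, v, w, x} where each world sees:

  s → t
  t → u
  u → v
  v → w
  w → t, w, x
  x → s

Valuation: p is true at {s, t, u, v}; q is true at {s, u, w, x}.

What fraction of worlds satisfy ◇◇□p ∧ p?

1/3

s: ◇◇□p is T, p is T. ✓
t: ◇◇□p is F, p is T. ✗
u: ◇◇□p is F, p is T. ✗
v: ◇◇□p is T, p is T. ✓
w: ◇◇□p is T, p is F. ✗
x: ◇◇□p is T, p is F. ✗
That's 2 of 6 worlds, so 2/6 = 1/3.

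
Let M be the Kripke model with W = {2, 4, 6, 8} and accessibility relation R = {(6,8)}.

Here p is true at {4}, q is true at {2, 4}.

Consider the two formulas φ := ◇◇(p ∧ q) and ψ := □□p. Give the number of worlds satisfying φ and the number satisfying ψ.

0 and 4

For ◇◇(p ∧ q):
2: no successors, so ◇◇(p ∧ q) fails. ✗
4: no successors, so ◇◇(p ∧ q) fails. ✗
6: successors {8}; ◇(p ∧ q) there: 8:F. ✗
8: no successors, so ◇◇(p ∧ q) fails. ✗
— 0 worlds.
For □□p:
2: no successors, so □□p holds vacuously. ✓
4: no successors, so □□p holds vacuously. ✓
6: successors {8}; □p there: 8:T. ✓
8: no successors, so □□p holds vacuously. ✓
— 4 worlds.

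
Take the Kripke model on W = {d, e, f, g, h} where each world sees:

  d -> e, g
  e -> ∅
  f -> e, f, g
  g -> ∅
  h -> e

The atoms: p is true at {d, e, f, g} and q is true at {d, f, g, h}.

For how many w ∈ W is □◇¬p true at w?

d: successors {e, g}; ◇¬p there: e:F, g:F. ✗
e: no successors, so □◇¬p holds vacuously. ✓
f: successors {e, f, g}; ◇¬p there: e:F, f:F, g:F. ✗
g: no successors, so □◇¬p holds vacuously. ✓
h: successors {e}; ◇¬p there: e:F. ✗
Satisfying worlds: {e, g}.

2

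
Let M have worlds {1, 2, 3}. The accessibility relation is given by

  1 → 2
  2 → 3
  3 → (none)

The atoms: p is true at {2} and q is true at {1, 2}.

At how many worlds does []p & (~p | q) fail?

1: []p is T, ~p | q is T. ✓
2: []p is F, ~p | q is T. ✗
3: []p is T, ~p | q is T. ✓
Satisfying worlds: {1, 3}.
So []p & (~p | q) fails at the other 1 world.

1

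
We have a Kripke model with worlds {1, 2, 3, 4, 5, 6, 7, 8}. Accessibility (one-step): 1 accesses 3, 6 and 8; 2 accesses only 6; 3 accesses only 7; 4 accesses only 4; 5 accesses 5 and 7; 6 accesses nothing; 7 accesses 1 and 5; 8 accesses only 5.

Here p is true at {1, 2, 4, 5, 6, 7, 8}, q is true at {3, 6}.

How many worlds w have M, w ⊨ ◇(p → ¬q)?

6

1: successors {3, 6, 8}; p → ¬q there: 3:T, 6:F, 8:T. ✓
2: successors {6}; p → ¬q there: 6:F. ✗
3: successors {7}; p → ¬q there: 7:T. ✓
4: successors {4}; p → ¬q there: 4:T. ✓
5: successors {5, 7}; p → ¬q there: 5:T, 7:T. ✓
6: no successors, so ◇(p → ¬q) fails. ✗
7: successors {1, 5}; p → ¬q there: 1:T, 5:T. ✓
8: successors {5}; p → ¬q there: 5:T. ✓
Satisfying worlds: {1, 3, 4, 5, 7, 8}.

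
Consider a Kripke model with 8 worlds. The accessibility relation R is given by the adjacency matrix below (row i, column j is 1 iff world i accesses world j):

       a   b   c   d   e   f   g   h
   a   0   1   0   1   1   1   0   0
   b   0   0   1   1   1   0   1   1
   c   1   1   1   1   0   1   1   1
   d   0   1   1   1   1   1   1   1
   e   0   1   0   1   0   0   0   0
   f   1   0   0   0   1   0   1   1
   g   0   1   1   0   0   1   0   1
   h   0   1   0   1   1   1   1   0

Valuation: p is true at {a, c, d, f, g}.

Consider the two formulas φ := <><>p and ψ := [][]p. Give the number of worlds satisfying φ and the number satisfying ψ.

8 and 0

For <><>p:
a: successors {b, d, e, f}; <>p there: b:T, d:T, e:T, f:T. ✓
b: successors {c, d, e, g, h}; <>p there: c:T, d:T, e:T, g:T, h:T. ✓
c: successors {a, b, c, d, f, g, h}; <>p there: a:T, b:T, c:T, d:T, f:T, g:T, h:T. ✓
d: successors {b, c, d, e, f, g, h}; <>p there: b:T, c:T, d:T, e:T, f:T, g:T, h:T. ✓
e: successors {b, d}; <>p there: b:T, d:T. ✓
f: successors {a, e, g, h}; <>p there: a:T, e:T, g:T, h:T. ✓
g: successors {b, c, f, h}; <>p there: b:T, c:T, f:T, h:T. ✓
h: successors {b, d, e, f, g}; <>p there: b:T, d:T, e:T, f:T, g:T. ✓
— 8 worlds.
For [][]p:
a: successors {b, d, e, f}; []p there: b:F, d:F, e:F, f:F. ✗
b: successors {c, d, e, g, h}; []p there: c:F, d:F, e:F, g:F, h:F. ✗
c: successors {a, b, c, d, f, g, h}; []p there: a:F, b:F, c:F, d:F, f:F, g:F, h:F. ✗
d: successors {b, c, d, e, f, g, h}; []p there: b:F, c:F, d:F, e:F, f:F, g:F, h:F. ✗
e: successors {b, d}; []p there: b:F, d:F. ✗
f: successors {a, e, g, h}; []p there: a:F, e:F, g:F, h:F. ✗
g: successors {b, c, f, h}; []p there: b:F, c:F, f:F, h:F. ✗
h: successors {b, d, e, f, g}; []p there: b:F, d:F, e:F, f:F, g:F. ✗
— 0 worlds.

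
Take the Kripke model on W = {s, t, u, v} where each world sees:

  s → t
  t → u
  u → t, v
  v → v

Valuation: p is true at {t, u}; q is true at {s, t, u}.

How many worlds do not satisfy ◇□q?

s: successors {t}; □q there: t:T. ✓
t: successors {u}; □q there: u:F. ✗
u: successors {t, v}; □q there: t:T, v:F. ✓
v: successors {v}; □q there: v:F. ✗
Satisfying worlds: {s, u}.
So ◇□q fails at the other 2 worlds.

2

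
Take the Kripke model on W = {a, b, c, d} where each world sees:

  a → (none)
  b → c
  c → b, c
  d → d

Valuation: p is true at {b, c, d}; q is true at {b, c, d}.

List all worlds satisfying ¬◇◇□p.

a: ◇◇□p is F. ✓
b: ◇◇□p is T. ✗
c: ◇◇□p is T. ✗
d: ◇◇□p is T. ✗

{a}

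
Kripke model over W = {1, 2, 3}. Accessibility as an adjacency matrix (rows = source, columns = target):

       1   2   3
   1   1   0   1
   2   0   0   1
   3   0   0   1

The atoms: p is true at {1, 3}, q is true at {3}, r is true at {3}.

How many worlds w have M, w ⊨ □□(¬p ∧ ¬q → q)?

1: successors {1, 3}; □(¬p ∧ ¬q → q) there: 1:T, 3:T. ✓
2: successors {3}; □(¬p ∧ ¬q → q) there: 3:T. ✓
3: successors {3}; □(¬p ∧ ¬q → q) there: 3:T. ✓
Satisfying worlds: {1, 2, 3}.

3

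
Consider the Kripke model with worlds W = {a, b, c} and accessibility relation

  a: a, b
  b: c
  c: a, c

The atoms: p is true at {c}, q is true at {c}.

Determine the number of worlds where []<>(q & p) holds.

a: successors {a, b}; <>(q & p) there: a:F, b:T. ✗
b: successors {c}; <>(q & p) there: c:T. ✓
c: successors {a, c}; <>(q & p) there: a:F, c:T. ✗
Satisfying worlds: {b}.

1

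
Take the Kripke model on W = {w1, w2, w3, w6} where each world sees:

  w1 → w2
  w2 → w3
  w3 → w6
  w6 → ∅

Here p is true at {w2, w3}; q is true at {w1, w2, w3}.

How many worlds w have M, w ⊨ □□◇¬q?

3

w1: successors {w2}; □◇¬q there: w2:T. ✓
w2: successors {w3}; □◇¬q there: w3:F. ✗
w3: successors {w6}; □◇¬q there: w6:T. ✓
w6: no successors, so □□◇¬q holds vacuously. ✓
Satisfying worlds: {w1, w3, w6}.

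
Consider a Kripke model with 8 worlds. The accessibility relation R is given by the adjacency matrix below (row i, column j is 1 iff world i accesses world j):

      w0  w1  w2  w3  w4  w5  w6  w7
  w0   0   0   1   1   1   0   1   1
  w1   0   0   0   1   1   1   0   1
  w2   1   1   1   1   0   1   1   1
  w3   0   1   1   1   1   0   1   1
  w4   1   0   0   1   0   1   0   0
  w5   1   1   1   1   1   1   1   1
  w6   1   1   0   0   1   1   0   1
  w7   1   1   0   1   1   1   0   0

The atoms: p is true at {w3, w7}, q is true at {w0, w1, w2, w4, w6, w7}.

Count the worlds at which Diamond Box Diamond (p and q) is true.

6

w0: successors {w2, w3, w4, w6, w7}; Box Diamond (p and q) there: w2:F, w3:F, w4:T, w6:F, w7:F. ✓
w1: successors {w3, w4, w5, w7}; Box Diamond (p and q) there: w3:F, w4:T, w5:F, w7:F. ✓
w2: successors {w0, w1, w2, w3, w5, w6, w7}; Box Diamond (p and q) there: w0:F, w1:F, w2:F, w3:F, w5:F, w6:F, w7:F. ✗
w3: successors {w1, w2, w3, w4, w6, w7}; Box Diamond (p and q) there: w1:F, w2:F, w3:F, w4:T, w6:F, w7:F. ✓
w4: successors {w0, w3, w5}; Box Diamond (p and q) there: w0:F, w3:F, w5:F. ✗
w5: successors {w0, w1, w2, w3, w4, w5, w6, w7}; Box Diamond (p and q) there: w0:F, w1:F, w2:F, w3:F, w4:T, w5:F, w6:F, w7:F. ✓
w6: successors {w0, w1, w4, w5, w7}; Box Diamond (p and q) there: w0:F, w1:F, w4:T, w5:F, w7:F. ✓
w7: successors {w0, w1, w3, w4, w5}; Box Diamond (p and q) there: w0:F, w1:F, w3:F, w4:T, w5:F. ✓
Satisfying worlds: {w0, w1, w3, w5, w6, w7}.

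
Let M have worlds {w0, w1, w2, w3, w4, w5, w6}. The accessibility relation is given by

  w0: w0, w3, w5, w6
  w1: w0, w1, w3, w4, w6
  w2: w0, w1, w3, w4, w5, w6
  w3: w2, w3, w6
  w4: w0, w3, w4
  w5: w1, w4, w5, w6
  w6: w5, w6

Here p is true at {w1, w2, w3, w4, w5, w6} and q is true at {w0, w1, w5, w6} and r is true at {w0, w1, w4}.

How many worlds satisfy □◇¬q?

w0: successors {w0, w3, w5, w6}; ◇¬q there: w0:T, w3:T, w5:T, w6:F. ✗
w1: successors {w0, w1, w3, w4, w6}; ◇¬q there: w0:T, w1:T, w3:T, w4:T, w6:F. ✗
w2: successors {w0, w1, w3, w4, w5, w6}; ◇¬q there: w0:T, w1:T, w3:T, w4:T, w5:T, w6:F. ✗
w3: successors {w2, w3, w6}; ◇¬q there: w2:T, w3:T, w6:F. ✗
w4: successors {w0, w3, w4}; ◇¬q there: w0:T, w3:T, w4:T. ✓
w5: successors {w1, w4, w5, w6}; ◇¬q there: w1:T, w4:T, w5:T, w6:F. ✗
w6: successors {w5, w6}; ◇¬q there: w5:T, w6:F. ✗
Satisfying worlds: {w4}.

1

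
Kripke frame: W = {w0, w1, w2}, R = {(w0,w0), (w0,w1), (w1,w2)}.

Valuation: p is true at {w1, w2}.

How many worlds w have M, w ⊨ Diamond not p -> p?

w0: Diamond not p is T, p is F. ✗
w1: Diamond not p is F, p is T. ✓
w2: Diamond not p is F, p is T. ✓
Satisfying worlds: {w1, w2}.

2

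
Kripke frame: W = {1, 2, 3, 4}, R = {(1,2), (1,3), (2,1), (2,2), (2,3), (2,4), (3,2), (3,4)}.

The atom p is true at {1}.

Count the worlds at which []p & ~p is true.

1: []p is F, ~p is F. ✗
2: []p is F, ~p is T. ✗
3: []p is F, ~p is T. ✗
4: []p is T, ~p is T. ✓
Satisfying worlds: {4}.

1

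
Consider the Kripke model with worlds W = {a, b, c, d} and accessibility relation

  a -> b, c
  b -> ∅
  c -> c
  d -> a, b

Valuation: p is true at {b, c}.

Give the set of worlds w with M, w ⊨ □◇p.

a: successors {b, c}; ◇p there: b:F, c:T. ✗
b: no successors, so □◇p holds vacuously. ✓
c: successors {c}; ◇p there: c:T. ✓
d: successors {a, b}; ◇p there: a:T, b:F. ✗

{b, c}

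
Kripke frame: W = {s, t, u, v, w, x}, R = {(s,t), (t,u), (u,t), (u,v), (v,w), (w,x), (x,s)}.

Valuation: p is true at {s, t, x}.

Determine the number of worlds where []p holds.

3

s: successors {t}; p there: t:T. ✓
t: successors {u}; p there: u:F. ✗
u: successors {t, v}; p there: t:T, v:F. ✗
v: successors {w}; p there: w:F. ✗
w: successors {x}; p there: x:T. ✓
x: successors {s}; p there: s:T. ✓
Satisfying worlds: {s, w, x}.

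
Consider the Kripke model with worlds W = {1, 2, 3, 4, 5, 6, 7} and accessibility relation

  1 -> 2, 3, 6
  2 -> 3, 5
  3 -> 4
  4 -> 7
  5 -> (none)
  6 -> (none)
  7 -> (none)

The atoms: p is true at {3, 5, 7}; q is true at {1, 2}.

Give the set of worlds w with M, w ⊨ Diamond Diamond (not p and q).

1: successors {2, 3, 6}; Diamond (not p and q) there: 2:F, 3:F, 6:F. ✗
2: successors {3, 5}; Diamond (not p and q) there: 3:F, 5:F. ✗
3: successors {4}; Diamond (not p and q) there: 4:F. ✗
4: successors {7}; Diamond (not p and q) there: 7:F. ✗
5: no successors, so Diamond Diamond (not p and q) fails. ✗
6: no successors, so Diamond Diamond (not p and q) fails. ✗
7: no successors, so Diamond Diamond (not p and q) fails. ✗

∅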